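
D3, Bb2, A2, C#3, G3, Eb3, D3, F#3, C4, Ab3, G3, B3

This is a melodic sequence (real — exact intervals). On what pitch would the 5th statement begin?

Bb4

Unit = 4 notes; the statements start on D3, G3, C4, moving up a 4th each time.
Extending the heads up a 4th: F4 → Bb4.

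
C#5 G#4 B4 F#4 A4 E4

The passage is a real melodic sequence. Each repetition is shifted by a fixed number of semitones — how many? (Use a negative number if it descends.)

-2

With a 2-note motive the entries are C#5, B4, A4, each down a 2nd from the previous.
C#5→B4 is 71 − 73 = -2 semitones.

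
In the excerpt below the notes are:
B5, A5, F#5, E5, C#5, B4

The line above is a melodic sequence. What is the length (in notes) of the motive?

2

There are 6 notes; a 2-note unit gives 3 cells:
B5 A5 | F#5 E5 | C#5 B4
That's a consistent down a 4th shift per cell, and no other grouping gives one.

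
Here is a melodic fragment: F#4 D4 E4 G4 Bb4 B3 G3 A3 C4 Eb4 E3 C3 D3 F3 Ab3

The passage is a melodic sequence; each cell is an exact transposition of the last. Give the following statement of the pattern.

A2 F2 G2 Bb2 Db3

Taking 5-note groups, the heads are F#4, B3, E3: the pattern moves down a 5th.
So cell 4 is A2 F2 G2 Bb2 Db3.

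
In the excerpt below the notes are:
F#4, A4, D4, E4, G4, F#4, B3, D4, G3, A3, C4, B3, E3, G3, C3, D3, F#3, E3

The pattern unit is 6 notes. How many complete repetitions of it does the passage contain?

18 notes in groups of 6 gives 18/6 = 3 statements.
Starts: F#4, B3, E3 — each down a 5th.

3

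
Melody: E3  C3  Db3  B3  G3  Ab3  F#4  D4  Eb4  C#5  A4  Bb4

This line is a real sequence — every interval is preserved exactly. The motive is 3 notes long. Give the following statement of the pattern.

G#5 E5 F5

Unit = 3 notes; the statements start on E3, B3, F#4, C#5, moving up a 5th each time.
So cell 5 is G#5 E5 F5.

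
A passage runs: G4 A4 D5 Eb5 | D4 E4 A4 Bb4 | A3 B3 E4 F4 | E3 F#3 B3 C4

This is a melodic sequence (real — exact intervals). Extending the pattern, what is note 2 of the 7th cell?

D#2

The unit is 4 notes. Position-2 pitches of the 4 shown cells: A4, E4, B3, F#3.
Carrying that down a 4th forward: C#3 → G#2 → D#2.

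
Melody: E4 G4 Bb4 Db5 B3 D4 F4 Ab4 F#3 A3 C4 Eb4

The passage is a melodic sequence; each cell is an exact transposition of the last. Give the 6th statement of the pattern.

With a 4-note motive the entries are E4, B3, F#3, each down a 4th from the previous.
Extending down a 4th: C#3 → G#2 → D#2.
Statement 6 starts on D#2 and keeps the same exact contour: D#2 F#2 A2 C3.

D#2 F#2 A2 C3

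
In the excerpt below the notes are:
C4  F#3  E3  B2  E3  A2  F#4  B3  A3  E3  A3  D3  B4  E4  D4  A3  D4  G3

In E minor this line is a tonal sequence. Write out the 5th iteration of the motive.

A5 D5 C5 G4 C5 F#4

Taking 6-note groups, the heads are C4, F#4, B4: the pattern moves up a 4th.
Continuing the starts: E5 → A5.
So cell 5 is A5 D5 C5 G4 C5 F#4.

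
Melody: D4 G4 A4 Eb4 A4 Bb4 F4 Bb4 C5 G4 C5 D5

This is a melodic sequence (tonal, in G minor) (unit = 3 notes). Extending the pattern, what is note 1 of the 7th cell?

With 3-note cells, note 1 of each statement runs D4, Eb4, F4, G4.
Carrying that up a 2nd forward: A4 → Bb4 → C5.

C5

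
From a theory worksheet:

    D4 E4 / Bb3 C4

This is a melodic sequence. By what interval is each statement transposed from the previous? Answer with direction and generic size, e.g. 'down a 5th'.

With a 2-note motive the entries are D4, Bb3, each down a 3rd from the previous.
From D4 to Bb3: down a 3rd.

down a 3rd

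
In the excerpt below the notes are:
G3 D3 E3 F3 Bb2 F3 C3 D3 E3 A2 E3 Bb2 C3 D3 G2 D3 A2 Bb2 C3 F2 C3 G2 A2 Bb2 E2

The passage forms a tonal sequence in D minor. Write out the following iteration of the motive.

Bb2 F2 G2 A2 D2

Unit = 5 notes; the statements start on G3, F3, E3, D3, C3, moving down a 2nd each time.
From Bb2 the diatonic shape gives Bb2 F2 G2 A2 D2.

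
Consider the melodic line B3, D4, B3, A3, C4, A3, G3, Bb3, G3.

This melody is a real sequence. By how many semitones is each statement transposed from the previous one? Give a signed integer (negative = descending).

The 3-note cells begin on B3, A3, G3 — each down a 2nd from the last.
B3 to A3 spans -2 semitones.

-2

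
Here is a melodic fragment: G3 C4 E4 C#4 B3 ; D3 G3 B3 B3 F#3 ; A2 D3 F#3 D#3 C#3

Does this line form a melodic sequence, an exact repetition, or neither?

Note 4 of cell 2 is B3; if this were a sequence it would be G#3. No unit length gives a consistent transposition pattern.

neither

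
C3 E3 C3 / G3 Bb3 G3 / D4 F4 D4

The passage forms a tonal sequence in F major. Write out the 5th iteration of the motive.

With a 3-note motive the entries are C3, G3, D4, each up a 5th from the previous.
Extending up a 5th: A4 → E5.
From E5 the diatonic shape gives E5 G5 E5.

E5 G5 E5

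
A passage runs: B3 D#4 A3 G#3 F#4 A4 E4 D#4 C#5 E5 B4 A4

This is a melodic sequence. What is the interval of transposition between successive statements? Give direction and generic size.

Unit = 4 notes; the statements start on B3, F#4, C#5, moving up a 5th each time.
B3 to F#4 is up a 5th.

up a 5th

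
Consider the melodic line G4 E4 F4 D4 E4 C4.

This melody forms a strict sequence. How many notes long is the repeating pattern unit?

2

Try groups of 2 (3 cells in 6 notes):
G4 E4 | F4 D4 | E4 C4
Each cell is the previous one down a 2nd — so the unit is 2 notes.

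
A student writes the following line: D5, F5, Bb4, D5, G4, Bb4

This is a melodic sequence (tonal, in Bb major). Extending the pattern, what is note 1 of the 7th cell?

F3

With 2-note cells, note 1 of each statement runs D5, Bb4, G4.
Each moves down a 3rd. Continuing: Eb4 → C4 → A3 → F3.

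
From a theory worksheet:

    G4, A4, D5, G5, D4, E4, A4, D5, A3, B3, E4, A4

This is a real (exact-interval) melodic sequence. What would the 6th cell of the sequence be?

F#2 G#2 C#3 F#3

With a 4-note motive the entries are G4, D4, A3, each down a 4th from the previous.
Continuing the starts: E3 → B2 → F#2.
From F#2 the exact shape gives F#2 G#2 C#3 F#3.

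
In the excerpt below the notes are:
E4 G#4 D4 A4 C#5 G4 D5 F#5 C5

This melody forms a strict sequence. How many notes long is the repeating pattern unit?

3

9 notes total. Splitting into 3 groups of 3:
E4 G#4 D4 | A4 C#5 G4 | D5 F#5 C5
Each cell is the previous one up a 4th — so the unit is 3 notes.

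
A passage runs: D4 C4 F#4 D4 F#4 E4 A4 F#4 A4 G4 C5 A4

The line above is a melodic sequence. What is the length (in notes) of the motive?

Try groups of 4 (3 cells in 12 notes):
D4 C4 F#4 D4 | F#4 E4 A4 F#4 | A4 G4 C5 A4
Every group is a transposition up a 3rd of the one before; no shorter unit works.

4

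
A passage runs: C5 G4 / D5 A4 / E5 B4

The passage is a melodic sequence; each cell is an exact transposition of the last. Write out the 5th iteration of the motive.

Taking 2-note groups, the heads are C5, D5, E5: the pattern moves up a 2nd.
Continuing the starts: F#5 → G#5.
So cell 5 is G#5 D#5.

G#5 D#5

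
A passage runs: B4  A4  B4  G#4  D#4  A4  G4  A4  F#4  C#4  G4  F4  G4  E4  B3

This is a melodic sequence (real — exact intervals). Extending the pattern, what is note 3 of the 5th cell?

The unit is 5 notes. Position-3 pitches of the 3 shown cells: B4, A4, G4.
Extending down a 2nd: F4 → Eb4.

Eb4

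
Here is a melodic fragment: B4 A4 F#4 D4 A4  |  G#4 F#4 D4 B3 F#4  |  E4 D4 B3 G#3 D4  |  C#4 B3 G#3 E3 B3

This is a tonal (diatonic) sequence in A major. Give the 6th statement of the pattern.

F#3 E3 C#3 A2 E3

Taking 5-note groups, the heads are B4, G#4, E4, C#4: the pattern moves down a 3rd.
Continuing the starts: A3 → F#3.
Statement 6 starts on F#3 and keeps the same diatonic contour: F#3 E3 C#3 A2 E3.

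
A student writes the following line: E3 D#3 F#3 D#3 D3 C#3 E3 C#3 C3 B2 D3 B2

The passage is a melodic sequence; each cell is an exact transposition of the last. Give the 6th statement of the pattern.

Gb2 F2 Ab2 F2

The 4-note cells begin on E3, D3, C3 — each down a 2nd from the last.
Extending down a 2nd: Bb2 → Ab2 → Gb2.
So cell 6 is Gb2 F2 Ab2 F2.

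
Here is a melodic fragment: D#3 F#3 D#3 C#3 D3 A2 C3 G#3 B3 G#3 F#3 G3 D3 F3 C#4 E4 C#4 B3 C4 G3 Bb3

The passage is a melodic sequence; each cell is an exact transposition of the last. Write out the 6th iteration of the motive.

The 7-note cells begin on D#3, G#3, C#4 — each up a 4th from the last.
Extending up a 4th: F#4 → B4 → E5.
Statement 6 starts on E5 and keeps the same exact contour: E5 G5 E5 D5 Eb5 Bb4 Db5.

E5 G5 E5 D5 Eb5 Bb4 Db5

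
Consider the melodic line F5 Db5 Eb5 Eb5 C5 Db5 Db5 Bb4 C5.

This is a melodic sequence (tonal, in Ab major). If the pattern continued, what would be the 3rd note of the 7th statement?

F4

With 3-note cells, note 3 of each statement runs Eb5, Db5, C5.
Each moves down a 2nd. Continuing: Bb4 → Ab4 → G4 → F4.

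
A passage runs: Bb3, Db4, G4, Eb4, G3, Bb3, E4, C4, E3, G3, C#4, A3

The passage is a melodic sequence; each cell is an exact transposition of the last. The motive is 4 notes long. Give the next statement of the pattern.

Unit = 4 notes; the statements start on Bb3, G3, E3, moving down a 3rd each time.
Statement 4 starts on C#3 and keeps the same exact contour: C#3 E3 A#3 F#3.

C#3 E3 A#3 F#3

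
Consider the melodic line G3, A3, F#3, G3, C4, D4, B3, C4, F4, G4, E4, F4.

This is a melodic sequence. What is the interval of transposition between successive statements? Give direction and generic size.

With a 4-note motive the entries are G3, C4, F4, each up a 4th from the previous.
G3 to C4 is up a 4th.

up a 4th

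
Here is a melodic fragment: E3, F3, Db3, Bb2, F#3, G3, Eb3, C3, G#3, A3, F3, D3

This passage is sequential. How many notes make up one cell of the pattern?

4

There are 12 notes; a 4-note unit gives 3 cells:
E3 F3 Db3 Bb2 | F#3 G3 Eb3 C3 | G#3 A3 F3 D3
Each cell is the previous one up a 2nd — so the unit is 4 notes.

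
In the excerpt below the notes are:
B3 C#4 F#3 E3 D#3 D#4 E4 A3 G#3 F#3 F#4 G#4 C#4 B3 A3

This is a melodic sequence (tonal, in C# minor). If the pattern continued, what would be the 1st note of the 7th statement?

Grouping in 5s, the 1st note of each cell is B3, D#4, F#4.
Extending up a 3rd: A4 → C#5 → E5 → G#5.

G#5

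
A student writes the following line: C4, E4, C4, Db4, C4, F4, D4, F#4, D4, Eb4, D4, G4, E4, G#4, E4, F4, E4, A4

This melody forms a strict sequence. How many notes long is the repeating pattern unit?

6

Try groups of 6 (3 cells in 18 notes):
C4 E4 C4 Db4 C4 F4 | D4 F#4 D4 Eb4 D4 G4 | E4 G#4 E4 F4 E4 A4
Each cell is the previous one up a 2nd — so the unit is 6 notes.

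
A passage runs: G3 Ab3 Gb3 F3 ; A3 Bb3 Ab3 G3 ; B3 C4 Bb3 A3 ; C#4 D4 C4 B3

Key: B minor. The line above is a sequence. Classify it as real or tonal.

Each cell has the same semitone pattern (1, -2, -1) — intervals are preserved exactly.
And Ab3 lies outside B minor, so the sequence is real rather than tonal.

real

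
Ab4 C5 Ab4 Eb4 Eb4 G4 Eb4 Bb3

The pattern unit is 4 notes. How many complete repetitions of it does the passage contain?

8 notes in groups of 4 gives 8/4 = 2 statements.
Starts: Ab4, Eb4 — each down a 4th.

2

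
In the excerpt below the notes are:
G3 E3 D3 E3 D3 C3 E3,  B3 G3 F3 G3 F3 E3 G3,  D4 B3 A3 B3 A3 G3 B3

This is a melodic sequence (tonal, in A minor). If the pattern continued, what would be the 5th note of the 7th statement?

With 7-note cells, note 5 of each statement runs D3, F3, A3.
Extending up a 3rd: C4 → E4 → G4 → B4.

B4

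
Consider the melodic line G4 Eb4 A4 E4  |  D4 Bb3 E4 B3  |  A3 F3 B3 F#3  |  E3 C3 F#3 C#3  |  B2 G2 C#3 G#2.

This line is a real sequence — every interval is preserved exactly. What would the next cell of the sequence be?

F#2 D2 G#2 D#2

With a 4-note motive the entries are G4, D4, A3, E3, B2, each down a 4th from the previous.
Statement 6 starts on F#2 and keeps the same exact contour: F#2 D2 G#2 D#2.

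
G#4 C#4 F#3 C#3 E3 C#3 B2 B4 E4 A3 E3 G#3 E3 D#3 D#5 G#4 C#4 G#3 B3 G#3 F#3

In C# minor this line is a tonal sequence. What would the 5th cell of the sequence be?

A5 D#5 G#4 D#4 F#4 D#4 C#4

The 7-note cells begin on G#4, B4, D#5 — each up a 3rd from the last.
Carrying on: F#5 → A5.
So cell 5 is A5 D#5 G#4 D#4 F#4 D#4 C#4.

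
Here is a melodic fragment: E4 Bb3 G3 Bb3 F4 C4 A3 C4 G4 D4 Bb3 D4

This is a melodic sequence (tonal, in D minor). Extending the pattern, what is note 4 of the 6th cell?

G4

With 4-note cells, note 4 of each statement runs Bb3, C4, D4.
Each moves up a 2nd. Continuing: E4 → F4 → G4.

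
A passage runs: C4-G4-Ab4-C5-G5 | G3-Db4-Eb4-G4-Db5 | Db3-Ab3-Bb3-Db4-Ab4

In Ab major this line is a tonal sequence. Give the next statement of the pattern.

Unit = 5 notes; the statements start on C4, G3, Db3, moving down a 4th each time.
From Ab2 the diatonic shape gives Ab2 Eb3 F3 Ab3 Eb4.

Ab2 Eb3 F3 Ab3 Eb4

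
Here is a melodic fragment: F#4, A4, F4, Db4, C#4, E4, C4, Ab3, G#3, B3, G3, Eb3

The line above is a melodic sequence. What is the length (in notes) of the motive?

There are 12 notes; a 4-note unit gives 3 cells:
F#4 A4 F4 Db4 | C#4 E4 C4 Ab3 | G#3 B3 G3 Eb3
Every group is a transposition down a 4th of the one before; no shorter unit works.

4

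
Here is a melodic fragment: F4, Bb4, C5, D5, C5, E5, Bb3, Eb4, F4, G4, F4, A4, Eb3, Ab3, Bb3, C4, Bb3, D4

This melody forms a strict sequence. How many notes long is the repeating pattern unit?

There are 18 notes; a 6-note unit gives 3 cells:
F4 Bb4 C5 D5 C5 E5 | Bb3 Eb4 F4 G4 F4 A4 | Eb3 Ab3 Bb3 C4 Bb3 D4
Every group is a transposition down a 5th of the one before; no shorter unit works.

6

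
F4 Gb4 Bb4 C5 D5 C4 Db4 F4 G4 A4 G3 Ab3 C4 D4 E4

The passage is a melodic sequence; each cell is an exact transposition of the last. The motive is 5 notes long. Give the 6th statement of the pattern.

The 5-note cells begin on F4, C4, G3 — each down a 4th from the last.
Carrying on: D3 → A2 → E2.
From E2 the exact shape gives E2 F2 A2 B2 C#3.

E2 F2 A2 B2 C#3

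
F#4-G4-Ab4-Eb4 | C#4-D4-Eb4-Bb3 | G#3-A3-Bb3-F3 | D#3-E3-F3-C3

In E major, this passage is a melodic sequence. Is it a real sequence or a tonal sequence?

Each cell has the same semitone pattern (1, 1, -5) — intervals are preserved exactly.
And G4 lies outside E major, so the sequence is real rather than tonal.

real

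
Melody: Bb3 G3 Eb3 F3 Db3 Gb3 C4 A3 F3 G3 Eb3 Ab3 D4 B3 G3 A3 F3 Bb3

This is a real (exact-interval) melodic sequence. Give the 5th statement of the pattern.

F#4 D#4 B3 C#4 A3 D4

Unit = 6 notes; the statements start on Bb3, C4, D4, moving up a 2nd each time.
Continuing the starts: E4 → F#4.
Statement 5 starts on F#4 and keeps the same exact contour: F#4 D#4 B3 C#4 A3 D4.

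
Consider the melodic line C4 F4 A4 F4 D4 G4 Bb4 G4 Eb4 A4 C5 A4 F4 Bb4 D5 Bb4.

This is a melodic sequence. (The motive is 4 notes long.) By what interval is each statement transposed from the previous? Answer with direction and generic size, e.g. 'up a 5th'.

up a 2nd

Unit = 4 notes; the statements start on C4, D4, Eb4, F4, moving up a 2nd each time.
From C4 to D4: up a 2nd.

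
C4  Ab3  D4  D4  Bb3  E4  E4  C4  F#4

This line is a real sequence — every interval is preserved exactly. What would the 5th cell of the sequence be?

G#4 E4 A#4

Unit = 3 notes; the statements start on C4, D4, E4, moving up a 2nd each time.
Continuing the starts: F#4 → G#4.
From G#4 the exact shape gives G#4 E4 A#4.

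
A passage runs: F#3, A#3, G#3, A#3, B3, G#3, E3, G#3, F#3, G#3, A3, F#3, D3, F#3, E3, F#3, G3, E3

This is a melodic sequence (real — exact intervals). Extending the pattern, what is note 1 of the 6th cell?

With 6-note cells, note 1 of each statement runs F#3, E3, D3.
Each moves down a 2nd. Continuing: C3 → Bb2 → Ab2.

Ab2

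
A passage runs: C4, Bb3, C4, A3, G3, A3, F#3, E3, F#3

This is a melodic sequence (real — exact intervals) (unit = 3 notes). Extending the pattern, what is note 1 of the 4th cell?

D#3

Grouping in 3s, the 1st note of each cell is C4, A3, F#3.
From F#3, down a 3rd gives D#3.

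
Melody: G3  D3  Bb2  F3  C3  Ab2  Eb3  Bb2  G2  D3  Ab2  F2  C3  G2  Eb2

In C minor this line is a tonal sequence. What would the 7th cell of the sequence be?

Taking 3-note groups, the heads are G3, F3, Eb3, D3, C3: the pattern moves down a 2nd.
Continuing the starts: Bb2 → Ab2.
From Ab2 the diatonic shape gives Ab2 Eb2 C2.

Ab2 Eb2 C2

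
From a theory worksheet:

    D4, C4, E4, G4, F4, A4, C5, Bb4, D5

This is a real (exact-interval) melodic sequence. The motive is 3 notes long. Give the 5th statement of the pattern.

The 3-note cells begin on D4, G4, C5 — each up a 4th from the last.
Continuing the starts: F5 → Bb5.
So cell 5 is Bb5 Ab5 C6.

Bb5 Ab5 C6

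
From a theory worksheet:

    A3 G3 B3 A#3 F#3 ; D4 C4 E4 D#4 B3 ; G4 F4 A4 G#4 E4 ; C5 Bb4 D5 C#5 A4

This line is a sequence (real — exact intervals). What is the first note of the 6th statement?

Bb5

With a 5-note motive the entries are A3, D4, G4, C5, each up a 4th from the previous.
Continuing: F5 → Bb5. Statement 6 starts on Bb5.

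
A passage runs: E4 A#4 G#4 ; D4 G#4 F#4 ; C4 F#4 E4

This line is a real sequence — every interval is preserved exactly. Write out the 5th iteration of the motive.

The 3-note cells begin on E4, D4, C4 — each down a 2nd from the last.
Extending down a 2nd: Bb3 → Ab3.
From Ab3 the exact shape gives Ab3 D4 C4.

Ab3 D4 C4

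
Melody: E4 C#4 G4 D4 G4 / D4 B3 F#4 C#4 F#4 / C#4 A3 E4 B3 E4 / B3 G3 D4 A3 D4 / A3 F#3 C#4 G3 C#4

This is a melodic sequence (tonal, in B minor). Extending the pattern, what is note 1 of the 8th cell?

E3

With 5-note cells, note 1 of each statement runs E4, D4, C#4, B3, A3.
Carrying that down a 2nd forward: G3 → F#3 → E3.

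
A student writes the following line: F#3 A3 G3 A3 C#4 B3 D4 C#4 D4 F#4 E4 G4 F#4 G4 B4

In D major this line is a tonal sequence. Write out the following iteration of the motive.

A4 C#5 B4 C#5 E5

With a 5-note motive the entries are F#3, B3, E4, each up a 4th from the previous.
From A4 the diatonic shape gives A4 C#5 B4 C#5 E5.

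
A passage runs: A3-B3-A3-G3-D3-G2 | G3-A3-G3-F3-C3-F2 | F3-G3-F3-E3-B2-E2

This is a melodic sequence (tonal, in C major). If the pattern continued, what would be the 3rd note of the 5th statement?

D3

Grouping in 6s, the 3rd note of each cell is A3, G3, F3.
Carrying that down a 2nd forward: E3 → D3.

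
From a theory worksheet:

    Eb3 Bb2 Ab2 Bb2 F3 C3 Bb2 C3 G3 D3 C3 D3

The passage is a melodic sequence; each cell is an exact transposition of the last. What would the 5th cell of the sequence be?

B3 F#3 E3 F#3

With a 4-note motive the entries are Eb3, F3, G3, each up a 2nd from the previous.
Continuing the starts: A3 → B3.
Statement 5 starts on B3 and keeps the same exact contour: B3 F#3 E3 F#3.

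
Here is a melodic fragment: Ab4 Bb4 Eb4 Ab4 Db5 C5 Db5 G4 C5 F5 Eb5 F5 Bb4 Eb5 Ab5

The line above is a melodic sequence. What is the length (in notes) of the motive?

5

Try groups of 5 (3 cells in 15 notes):
Ab4 Bb4 Eb4 Ab4 Db5 | C5 Db5 G4 C5 F5 | Eb5 F5 Bb4 Eb5 Ab5
That's a consistent up a 3rd shift per cell, and no other grouping gives one.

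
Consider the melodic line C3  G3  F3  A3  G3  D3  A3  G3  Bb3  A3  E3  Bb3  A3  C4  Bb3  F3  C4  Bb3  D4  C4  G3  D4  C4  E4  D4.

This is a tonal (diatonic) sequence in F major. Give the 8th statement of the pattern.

C4 G4 F4 A4 G4

The 5-note cells begin on C3, D3, E3, F3, G3 — each up a 2nd from the last.
Continuing the starts: A3 → Bb3 → C4.
So cell 8 is C4 G4 F4 A4 G4.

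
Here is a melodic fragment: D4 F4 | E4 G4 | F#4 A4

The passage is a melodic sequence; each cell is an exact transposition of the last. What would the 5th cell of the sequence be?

A#4 C#5

The 2-note cells begin on D4, E4, F#4 — each up a 2nd from the last.
Extending up a 2nd: G#4 → A#4.
From A#4 the exact shape gives A#4 C#5.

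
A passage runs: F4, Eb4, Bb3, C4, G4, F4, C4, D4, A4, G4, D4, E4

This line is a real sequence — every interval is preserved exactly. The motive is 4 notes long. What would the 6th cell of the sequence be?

D#5 C#5 G#4 A#4

Unit = 4 notes; the statements start on F4, G4, A4, moving up a 2nd each time.
Extending up a 2nd: B4 → C#5 → D#5.
From D#5 the exact shape gives D#5 C#5 G#4 A#4.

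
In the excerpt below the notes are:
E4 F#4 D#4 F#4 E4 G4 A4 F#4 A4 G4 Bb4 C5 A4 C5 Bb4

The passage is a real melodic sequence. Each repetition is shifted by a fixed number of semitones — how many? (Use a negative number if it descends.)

3

Unit = 5 notes; the statements start on E4, G4, Bb4, moving up a 3rd each time.
Counting half-steps from E4 to G4: 3.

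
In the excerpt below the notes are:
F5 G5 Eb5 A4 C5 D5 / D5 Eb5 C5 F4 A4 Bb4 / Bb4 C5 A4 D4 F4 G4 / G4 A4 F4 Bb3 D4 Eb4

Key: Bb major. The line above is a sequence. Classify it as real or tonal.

Every note is diatonic to Bb major.
Cell 1 has +2 semitones from note 1 to 2, but cell 2 has +1 — the interval quality changes while the contour stays the same, which is the hallmark of a tonal sequence.

tonal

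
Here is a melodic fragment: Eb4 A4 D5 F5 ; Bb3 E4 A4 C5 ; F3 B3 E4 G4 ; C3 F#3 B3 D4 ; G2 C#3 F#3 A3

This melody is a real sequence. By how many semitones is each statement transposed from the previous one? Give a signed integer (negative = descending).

With a 4-note motive the entries are Eb4, Bb3, F3, C3, G2, each down a 4th from the previous.
Counting half-steps from Eb4 to Bb3: -5.

-5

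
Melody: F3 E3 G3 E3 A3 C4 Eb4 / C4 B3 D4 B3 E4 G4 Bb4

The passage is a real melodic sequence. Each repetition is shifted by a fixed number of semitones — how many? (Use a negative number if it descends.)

7

Taking 7-note groups, the heads are F3, C4: the pattern moves up a 5th.
F3→C4 is 60 − 53 = 7 semitones.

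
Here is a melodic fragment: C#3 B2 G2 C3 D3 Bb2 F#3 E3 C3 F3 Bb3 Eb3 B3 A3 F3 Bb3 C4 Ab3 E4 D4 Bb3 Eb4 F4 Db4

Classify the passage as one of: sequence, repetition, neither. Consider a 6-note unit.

Note 5 of cell 2 is Bb3; if this were a sequence it would be G3. No unit length gives a consistent transposition pattern.

neither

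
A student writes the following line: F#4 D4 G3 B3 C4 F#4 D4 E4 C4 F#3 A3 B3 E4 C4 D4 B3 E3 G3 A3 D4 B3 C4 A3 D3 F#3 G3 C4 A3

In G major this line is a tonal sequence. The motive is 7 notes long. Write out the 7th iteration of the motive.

G3 E3 A2 C3 D3 G3 E3

With a 7-note motive the entries are F#4, E4, D4, C4, each down a 2nd from the previous.
Continuing the starts: B3 → A3 → G3.
So cell 7 is G3 E3 A2 C3 D3 G3 E3.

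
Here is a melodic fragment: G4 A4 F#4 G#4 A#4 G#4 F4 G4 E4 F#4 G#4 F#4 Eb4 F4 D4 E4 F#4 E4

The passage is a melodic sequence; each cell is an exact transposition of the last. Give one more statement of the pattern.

With a 6-note motive the entries are G4, F4, Eb4, each down a 2nd from the previous.
From Db4 the exact shape gives Db4 Eb4 C4 D4 E4 D4.

Db4 Eb4 C4 D4 E4 D4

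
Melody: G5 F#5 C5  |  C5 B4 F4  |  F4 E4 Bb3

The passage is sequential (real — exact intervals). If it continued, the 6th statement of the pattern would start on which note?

Ab2

Taking 3-note groups, the heads are G5, C5, F4: the pattern moves down a 5th.
Continuing: Bb3 → Eb3 → Ab2. Statement 6 starts on Ab2.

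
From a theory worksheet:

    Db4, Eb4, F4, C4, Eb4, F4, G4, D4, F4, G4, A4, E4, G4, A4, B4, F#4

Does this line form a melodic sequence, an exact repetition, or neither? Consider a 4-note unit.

sequence

Each 4-note cell is the previous one transposed up a 2nd.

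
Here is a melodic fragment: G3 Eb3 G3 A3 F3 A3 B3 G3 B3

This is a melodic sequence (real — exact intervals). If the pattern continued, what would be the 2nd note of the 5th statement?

Grouping in 3s, the 2nd note of each cell is Eb3, F3, G3.
Each moves up a 2nd. Continuing: A3 → B3.

B3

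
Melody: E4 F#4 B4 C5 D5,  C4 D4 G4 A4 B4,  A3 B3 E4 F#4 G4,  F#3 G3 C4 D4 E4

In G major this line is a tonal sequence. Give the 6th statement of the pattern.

Taking 5-note groups, the heads are E4, C4, A3, F#3: the pattern moves down a 3rd.
Extending down a 3rd: D3 → B2.
From B2 the diatonic shape gives B2 C3 F#3 G3 A3.

B2 C3 F#3 G3 A3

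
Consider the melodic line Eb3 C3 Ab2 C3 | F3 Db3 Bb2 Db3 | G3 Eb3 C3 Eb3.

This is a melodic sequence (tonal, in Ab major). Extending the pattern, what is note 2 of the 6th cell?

The unit is 4 notes. Position-2 pitches of the 3 shown cells: C3, Db3, Eb3.
Extending up a 2nd: F3 → G3 → Ab3.

Ab3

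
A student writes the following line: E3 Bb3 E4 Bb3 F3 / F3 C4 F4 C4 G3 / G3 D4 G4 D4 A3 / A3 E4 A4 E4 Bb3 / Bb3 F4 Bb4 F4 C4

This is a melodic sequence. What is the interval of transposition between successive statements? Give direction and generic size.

The 5-note cells begin on E3, F3, G3, A3, Bb3 — each up a 2nd from the last.
From E3 to F3: up a 2nd.

up a 2nd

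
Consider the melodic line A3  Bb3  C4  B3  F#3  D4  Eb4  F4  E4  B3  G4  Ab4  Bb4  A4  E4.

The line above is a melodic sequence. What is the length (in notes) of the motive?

5

15 notes total. Splitting into 3 groups of 5:
A3 Bb3 C4 B3 F#3 | D4 Eb4 F4 E4 B3 | G4 Ab4 Bb4 A4 E4
Every group is a transposition up a 4th of the one before; no shorter unit works.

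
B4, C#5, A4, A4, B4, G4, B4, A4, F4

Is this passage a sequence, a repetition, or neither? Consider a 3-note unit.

Note 1 of cell 3 is B4; if this were a sequence it would be G4. No unit length gives a consistent transposition pattern.

neither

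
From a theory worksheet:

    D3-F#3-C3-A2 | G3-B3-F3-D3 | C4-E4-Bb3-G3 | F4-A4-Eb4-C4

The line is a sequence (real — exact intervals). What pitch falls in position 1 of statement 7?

Ab5

Grouping in 4s, the 1st note of each cell is D3, G3, C4, F4.
Extending up a 4th: Bb4 → Eb5 → Ab5.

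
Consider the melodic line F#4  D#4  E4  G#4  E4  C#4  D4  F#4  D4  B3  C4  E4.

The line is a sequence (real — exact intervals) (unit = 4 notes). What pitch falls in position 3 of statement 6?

The unit is 4 notes. Position-3 pitches of the 3 shown cells: E4, D4, C4.
Each moves down a 2nd. Continuing: Bb3 → Ab3 → Gb3.

Gb3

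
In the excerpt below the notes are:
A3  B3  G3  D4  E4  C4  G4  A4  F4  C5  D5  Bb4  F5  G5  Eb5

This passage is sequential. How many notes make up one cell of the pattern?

3

Try groups of 3 (5 cells in 15 notes):
A3 B3 G3 | D4 E4 C4 | G4 A4 F4 | C5 D5 Bb4 | F5 G5 Eb5
Every group is a transposition up a 4th of the one before; no shorter unit works.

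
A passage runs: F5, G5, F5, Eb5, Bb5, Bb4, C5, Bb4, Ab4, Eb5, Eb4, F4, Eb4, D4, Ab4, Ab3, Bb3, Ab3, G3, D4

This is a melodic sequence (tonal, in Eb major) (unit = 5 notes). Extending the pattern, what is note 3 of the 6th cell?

G2

Grouping in 5s, the 3rd note of each cell is F5, Bb4, Eb4, Ab3.
Each moves down a 5th. Continuing: D3 → G2.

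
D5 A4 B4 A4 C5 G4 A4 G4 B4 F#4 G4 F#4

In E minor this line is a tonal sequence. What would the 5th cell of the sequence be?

G4 D4 E4 D4

Unit = 4 notes; the statements start on D5, C5, B4, moving down a 2nd each time.
Continuing the starts: A4 → G4.
From G4 the diatonic shape gives G4 D4 E4 D4.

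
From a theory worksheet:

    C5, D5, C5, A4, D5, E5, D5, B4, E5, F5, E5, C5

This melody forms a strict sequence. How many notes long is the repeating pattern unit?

4

Try groups of 4 (3 cells in 12 notes):
C5 D5 C5 A4 | D5 E5 D5 B4 | E5 F5 E5 C5
That's a consistent up a 2nd shift per cell, and no other grouping gives one.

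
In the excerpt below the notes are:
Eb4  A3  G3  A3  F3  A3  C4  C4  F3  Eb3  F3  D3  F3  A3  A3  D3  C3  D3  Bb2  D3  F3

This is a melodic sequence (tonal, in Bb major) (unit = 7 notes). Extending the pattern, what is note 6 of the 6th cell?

Eb2

With 7-note cells, note 6 of each statement runs A3, F3, D3.
Extending down a 3rd: Bb2 → G2 → Eb2.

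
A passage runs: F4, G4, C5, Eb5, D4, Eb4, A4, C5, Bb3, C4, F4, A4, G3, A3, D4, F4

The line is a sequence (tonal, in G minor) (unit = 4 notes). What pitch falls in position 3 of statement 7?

The unit is 4 notes. Position-3 pitches of the 4 shown cells: C5, A4, F4, D4.
Carrying that down a 3rd forward: Bb3 → G3 → Eb3.

Eb3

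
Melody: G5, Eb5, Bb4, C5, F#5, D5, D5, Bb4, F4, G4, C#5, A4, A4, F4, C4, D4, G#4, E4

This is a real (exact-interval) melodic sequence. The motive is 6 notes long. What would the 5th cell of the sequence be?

B3 G3 D3 E3 A#3 F#3

Taking 6-note groups, the heads are G5, D5, A4: the pattern moves down a 4th.
Continuing the starts: E4 → B3.
From B3 the exact shape gives B3 G3 D3 E3 A#3 F#3.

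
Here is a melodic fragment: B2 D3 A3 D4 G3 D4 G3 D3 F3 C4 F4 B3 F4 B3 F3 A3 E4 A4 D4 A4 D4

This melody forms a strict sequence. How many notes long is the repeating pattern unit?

7

Try groups of 7 (3 cells in 21 notes):
B2 D3 A3 D4 G3 D4 G3 | D3 F3 C4 F4 B3 F4 B3 | F3 A3 E4 A4 D4 A4 D4
That's a consistent up a 3rd shift per cell, and no other grouping gives one.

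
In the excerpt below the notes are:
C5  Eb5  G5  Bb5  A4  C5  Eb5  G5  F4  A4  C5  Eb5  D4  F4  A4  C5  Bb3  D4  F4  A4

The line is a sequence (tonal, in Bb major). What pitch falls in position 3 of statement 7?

Bb3

With 4-note cells, note 3 of each statement runs G5, Eb5, C5, A4, F4.
Each moves down a 3rd. Continuing: D4 → Bb3.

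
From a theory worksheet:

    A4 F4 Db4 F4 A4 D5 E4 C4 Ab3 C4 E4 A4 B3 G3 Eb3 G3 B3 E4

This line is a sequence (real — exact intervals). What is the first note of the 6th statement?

G#2

The 6-note cells begin on A4, E4, B3 — each down a 4th from the last.
Extending the heads down a 4th: F#3 → C#3 → G#2.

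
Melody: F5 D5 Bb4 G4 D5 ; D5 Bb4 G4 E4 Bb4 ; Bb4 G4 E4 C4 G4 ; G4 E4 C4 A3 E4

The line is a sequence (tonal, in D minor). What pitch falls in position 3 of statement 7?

With 5-note cells, note 3 of each statement runs Bb4, G4, E4, C4.
Carrying that down a 3rd forward: A3 → F3 → D3.

D3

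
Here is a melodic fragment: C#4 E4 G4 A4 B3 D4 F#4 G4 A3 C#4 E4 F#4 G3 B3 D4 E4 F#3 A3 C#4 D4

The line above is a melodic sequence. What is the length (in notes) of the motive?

Try groups of 4 (5 cells in 20 notes):
C#4 E4 G4 A4 | B3 D4 F#4 G4 | A3 C#4 E4 F#4 | G3 B3 D4 E4 | F#3 A3 C#4 D4
That's a consistent down a 2nd shift per cell, and no other grouping gives one.

4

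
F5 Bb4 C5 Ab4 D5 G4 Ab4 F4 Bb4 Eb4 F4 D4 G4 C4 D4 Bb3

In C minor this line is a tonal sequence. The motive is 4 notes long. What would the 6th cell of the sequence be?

Unit = 4 notes; the statements start on F5, D5, Bb4, G4, moving down a 3rd each time.
Extending down a 3rd: Eb4 → C4.
So cell 6 is C4 F3 G3 Eb3.

C4 F3 G3 Eb3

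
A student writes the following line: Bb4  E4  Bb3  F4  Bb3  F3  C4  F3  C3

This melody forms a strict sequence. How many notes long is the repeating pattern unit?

3

9 notes total. Splitting into 3 groups of 3:
Bb4 E4 Bb3 | F4 Bb3 F3 | C4 F3 C3
Every group is a transposition down a 4th of the one before; no shorter unit works.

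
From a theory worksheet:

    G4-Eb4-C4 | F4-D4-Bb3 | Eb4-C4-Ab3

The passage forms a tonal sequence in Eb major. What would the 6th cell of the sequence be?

Taking 3-note groups, the heads are G4, F4, Eb4: the pattern moves down a 2nd.
Carrying on: D4 → C4 → Bb3.
Statement 6 starts on Bb3 and keeps the same diatonic contour: Bb3 G3 Eb3.

Bb3 G3 Eb3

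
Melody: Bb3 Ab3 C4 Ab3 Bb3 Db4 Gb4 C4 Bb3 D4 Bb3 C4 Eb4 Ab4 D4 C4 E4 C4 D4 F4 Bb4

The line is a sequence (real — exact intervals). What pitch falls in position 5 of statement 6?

With 7-note cells, note 5 of each statement runs Bb3, C4, D4.
Each moves up a 2nd. Continuing: E4 → F#4 → G#4.

G#4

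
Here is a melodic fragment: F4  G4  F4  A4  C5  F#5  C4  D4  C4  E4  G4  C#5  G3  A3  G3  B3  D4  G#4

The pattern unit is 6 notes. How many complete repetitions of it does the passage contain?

3

18 notes in groups of 6 gives 18/6 = 3 statements.
Starts: F4, C4, G3 — each down a 4th.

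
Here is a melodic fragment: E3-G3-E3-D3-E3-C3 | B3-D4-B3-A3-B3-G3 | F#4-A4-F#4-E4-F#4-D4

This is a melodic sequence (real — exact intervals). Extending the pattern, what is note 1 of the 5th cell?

G#5

With 6-note cells, note 1 of each statement runs E3, B3, F#4.
Each moves up a 5th. Continuing: C#5 → G#5.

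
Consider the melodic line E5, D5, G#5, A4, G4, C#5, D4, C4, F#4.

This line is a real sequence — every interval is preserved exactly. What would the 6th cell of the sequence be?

The 3-note cells begin on E5, A4, D4 — each down a 5th from the last.
Carrying on: G3 → C3 → F2.
So cell 6 is F2 Eb2 A2.

F2 Eb2 A2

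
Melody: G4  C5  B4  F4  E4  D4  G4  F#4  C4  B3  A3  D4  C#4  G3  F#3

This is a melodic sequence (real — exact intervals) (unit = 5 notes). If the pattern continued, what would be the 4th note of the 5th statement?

A2

Grouping in 5s, the 4th note of each cell is F4, C4, G3.
Carrying that down a 4th forward: D3 → A2.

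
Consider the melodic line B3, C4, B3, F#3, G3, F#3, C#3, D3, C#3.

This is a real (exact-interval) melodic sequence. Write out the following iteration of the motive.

G#2 A2 G#2

Unit = 3 notes; the statements start on B3, F#3, C#3, moving down a 4th each time.
From G#2 the exact shape gives G#2 A2 G#2.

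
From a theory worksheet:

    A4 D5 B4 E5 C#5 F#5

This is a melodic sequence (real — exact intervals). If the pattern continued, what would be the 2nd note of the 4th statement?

G#5

The unit is 2 notes. Position-2 pitches of the 3 shown cells: D5, E5, F#5.
From F#5, up a 2nd gives G#5.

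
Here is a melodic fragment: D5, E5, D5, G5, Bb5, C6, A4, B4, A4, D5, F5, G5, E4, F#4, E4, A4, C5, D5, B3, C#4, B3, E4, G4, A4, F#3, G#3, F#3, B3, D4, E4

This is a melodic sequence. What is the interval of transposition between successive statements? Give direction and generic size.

With a 6-note motive the entries are D5, A4, E4, B3, F#3, each down a 4th from the previous.
D5 to A4 is down a 4th.

down a 4th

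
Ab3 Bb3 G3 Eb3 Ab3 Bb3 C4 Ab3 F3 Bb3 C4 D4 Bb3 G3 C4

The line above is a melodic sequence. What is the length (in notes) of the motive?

15 notes total. Splitting into 3 groups of 5:
Ab3 Bb3 G3 Eb3 Ab3 | Bb3 C4 Ab3 F3 Bb3 | C4 D4 Bb3 G3 C4
Each cell is the previous one up a 2nd — so the unit is 5 notes.

5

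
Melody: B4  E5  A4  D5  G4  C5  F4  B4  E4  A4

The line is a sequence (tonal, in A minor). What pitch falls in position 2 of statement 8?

Grouping in 2s, the 2nd note of each cell is E5, D5, C5, B4, A4.
Each moves down a 2nd. Continuing: G4 → F4 → E4.

E4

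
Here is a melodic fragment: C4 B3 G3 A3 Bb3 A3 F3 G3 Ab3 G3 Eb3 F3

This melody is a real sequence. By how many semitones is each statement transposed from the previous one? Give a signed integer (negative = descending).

The 4-note cells begin on C4, Bb3, Ab3 — each down a 2nd from the last.
C4→Bb3 is 58 − 60 = -2 semitones.

-2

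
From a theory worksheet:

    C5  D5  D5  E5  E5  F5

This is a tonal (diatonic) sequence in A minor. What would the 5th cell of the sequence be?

The 2-note cells begin on C5, D5, E5 — each up a 2nd from the last.
Extending up a 2nd: F5 → G5.
Statement 5 starts on G5 and keeps the same diatonic contour: G5 A5.

G5 A5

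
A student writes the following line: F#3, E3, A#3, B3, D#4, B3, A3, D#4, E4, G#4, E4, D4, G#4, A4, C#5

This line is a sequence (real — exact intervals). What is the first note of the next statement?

A4

With a 5-note motive the entries are F#3, B3, E4, each up a 4th from the previous.
One more step up a 4th gives A4.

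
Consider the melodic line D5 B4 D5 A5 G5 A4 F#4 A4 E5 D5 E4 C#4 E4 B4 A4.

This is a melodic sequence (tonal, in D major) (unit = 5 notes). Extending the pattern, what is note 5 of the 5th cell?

B3

Grouping in 5s, the 5th note of each cell is G5, D5, A4.
Each moves down a 4th. Continuing: E4 → B3.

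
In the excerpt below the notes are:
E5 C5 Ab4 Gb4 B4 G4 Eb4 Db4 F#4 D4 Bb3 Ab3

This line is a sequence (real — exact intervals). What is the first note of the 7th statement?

Taking 4-note groups, the heads are E5, B4, F#4: the pattern moves down a 4th.
Continuing: C#4 → G#3 → D#3 → A#2. Statement 7 starts on A#2.

A#2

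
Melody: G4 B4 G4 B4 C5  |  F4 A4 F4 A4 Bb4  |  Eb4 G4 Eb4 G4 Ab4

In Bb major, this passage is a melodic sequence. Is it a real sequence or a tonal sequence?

real

Each cell has the same semitone pattern (4, -4, 4, 1) — intervals are preserved exactly.
And B4 lies outside Bb major, so the sequence is real rather than tonal.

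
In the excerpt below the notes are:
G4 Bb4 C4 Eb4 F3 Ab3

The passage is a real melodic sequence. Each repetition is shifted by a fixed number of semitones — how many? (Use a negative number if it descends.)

-7

Taking 2-note groups, the heads are G4, C4, F3: the pattern moves down a 5th.
Counting half-steps from G4 to C4: -7.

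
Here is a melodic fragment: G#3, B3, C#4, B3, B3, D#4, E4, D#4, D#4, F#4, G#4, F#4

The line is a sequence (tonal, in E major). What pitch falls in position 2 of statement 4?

Grouping in 4s, the 2nd note of each cell is B3, D#4, F#4.
Each moves up a 3rd; the next is A4.

A4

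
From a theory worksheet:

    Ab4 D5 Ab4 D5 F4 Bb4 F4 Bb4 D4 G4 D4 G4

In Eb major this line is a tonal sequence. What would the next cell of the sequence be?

Taking 4-note groups, the heads are Ab4, F4, D4: the pattern moves down a 3rd.
From Bb3 the diatonic shape gives Bb3 Eb4 Bb3 Eb4.

Bb3 Eb4 Bb3 Eb4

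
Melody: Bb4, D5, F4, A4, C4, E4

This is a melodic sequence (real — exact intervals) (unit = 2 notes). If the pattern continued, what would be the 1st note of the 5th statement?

Grouping in 2s, the 1st note of each cell is Bb4, F4, C4.
Each moves down a 4th. Continuing: G3 → D3.

D3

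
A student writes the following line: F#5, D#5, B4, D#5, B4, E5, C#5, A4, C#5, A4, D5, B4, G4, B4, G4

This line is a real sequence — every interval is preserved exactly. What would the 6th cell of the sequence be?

Ab4 F4 Db4 F4 Db4

Unit = 5 notes; the statements start on F#5, E5, D5, moving down a 2nd each time.
Continuing the starts: C5 → Bb4 → Ab4.
Statement 6 starts on Ab4 and keeps the same exact contour: Ab4 F4 Db4 F4 Db4.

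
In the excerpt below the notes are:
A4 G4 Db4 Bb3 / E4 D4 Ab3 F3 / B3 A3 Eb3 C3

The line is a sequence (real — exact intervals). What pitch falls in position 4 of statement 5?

The unit is 4 notes. Position-4 pitches of the 3 shown cells: Bb3, F3, C3.
Carrying that down a 4th forward: G2 → D2.

D2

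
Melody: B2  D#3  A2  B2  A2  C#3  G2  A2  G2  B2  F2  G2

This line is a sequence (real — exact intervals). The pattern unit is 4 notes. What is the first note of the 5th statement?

Unit = 4 notes; the statements start on B2, A2, G2, moving down a 2nd each time.
Extending the heads down a 2nd: F2 → Eb2.

Eb2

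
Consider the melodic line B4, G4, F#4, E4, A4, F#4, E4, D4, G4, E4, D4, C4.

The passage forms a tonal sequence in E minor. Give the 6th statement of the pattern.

D4 B3 A3 G3

Taking 4-note groups, the heads are B4, A4, G4: the pattern moves down a 2nd.
Extending down a 2nd: F#4 → E4 → D4.
So cell 6 is D4 B3 A3 G3.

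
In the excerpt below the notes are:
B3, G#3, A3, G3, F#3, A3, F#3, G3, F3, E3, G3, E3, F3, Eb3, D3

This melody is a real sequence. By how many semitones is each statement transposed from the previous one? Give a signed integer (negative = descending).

-2

Taking 5-note groups, the heads are B3, A3, G3: the pattern moves down a 2nd.
B3 to A3 spans -2 semitones.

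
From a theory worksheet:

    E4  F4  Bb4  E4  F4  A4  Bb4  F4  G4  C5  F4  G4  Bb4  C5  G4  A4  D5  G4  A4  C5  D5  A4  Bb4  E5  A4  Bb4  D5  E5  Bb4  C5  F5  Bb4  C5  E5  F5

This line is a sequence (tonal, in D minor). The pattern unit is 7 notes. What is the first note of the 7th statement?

D5

Unit = 7 notes; the statements start on E4, F4, G4, A4, Bb4, moving up a 2nd each time.
Extending the heads up a 2nd: C5 → D5.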